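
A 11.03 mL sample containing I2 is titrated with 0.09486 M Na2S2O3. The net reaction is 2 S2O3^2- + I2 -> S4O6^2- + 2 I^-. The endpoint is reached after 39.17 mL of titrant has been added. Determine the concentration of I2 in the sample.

n(Na2S2O3) = 0.09486 x 0.03917 = 0.003716 mol.
From the balanced equation, 2 mol Na2S2O3 reacts with 1 mol I2, so n(I2) = 0.003716 x 1/2 = 0.001858 mol.
[I2] = 0.001858 / 0.01103 L = 0.168 M.

0.168 M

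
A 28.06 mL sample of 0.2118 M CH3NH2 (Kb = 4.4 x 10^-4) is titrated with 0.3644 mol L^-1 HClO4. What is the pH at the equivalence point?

5.76

n(CH3NH2) = 0.2118 x 0.02806 = 0.005943 mol; V(HClO4) at equivalence = 0.005943/0.3644 = 0.01631 L.
At equivalence the base is fully converted to CH3NH3+; total volume = 0.04437 L, so [CH3NH3+] = 0.005943/0.04437 = 0.1339 M.
Ka(CH3NH3+) = Kw/Kb = 1.0e-14 / 4.4 x 10^-4 = 2.27e-11.
[H^+] = sqrt(Ka x [CH3NH3+]) = sqrt(2.27e-11 x 0.1339) = 1.74e-6 M.
pH = -log(1.74e-6) = 5.76.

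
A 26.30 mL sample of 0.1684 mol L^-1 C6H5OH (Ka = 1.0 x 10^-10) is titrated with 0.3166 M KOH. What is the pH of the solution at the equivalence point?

11.52

n(C6H5OH) = 0.1684 x 0.02630 = 0.004429 mol; V(KOH) at equivalence = 0.004429/0.3166 = 0.01399 L.
At equivalence all the acid is converted to C6H5O-; total volume = 0.02630 + 0.01399 = 0.04029 L, so [C6H5O-] = 0.004429/0.04029 = 0.1099 M.
Kb = Kw/Ka = 1.0e-14 / 1.0 x 10^-10 = 0.000100.
[OH^-] = sqrt(Kb x [C6H5O-]) = sqrt(0.000100 x 0.1099) = 0.00332 M.
pOH = 2.48, so pH = 14.00 - 2.48 = 11.52.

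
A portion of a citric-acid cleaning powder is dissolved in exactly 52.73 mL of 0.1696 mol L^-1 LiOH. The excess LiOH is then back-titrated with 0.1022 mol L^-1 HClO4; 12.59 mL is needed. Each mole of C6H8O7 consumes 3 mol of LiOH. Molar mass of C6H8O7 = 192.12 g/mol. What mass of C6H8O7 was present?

0.490 g

Total n(LiOH) added = 0.1696 x 0.05273 = 0.008943 mol.
n(HClO4) used = 0.1022 x 0.01259 = 0.001287 mol, which equals the excess n(LiOH).
So n(LiOH) consumed by the sample = 0.008943 - 0.001287 = 0.007656 mol.
n(C6H8O7) = 0.007656 / 3 = 0.002552 mol.
mass = 0.002552 mol x 192.12 g/mol = 0.490 g.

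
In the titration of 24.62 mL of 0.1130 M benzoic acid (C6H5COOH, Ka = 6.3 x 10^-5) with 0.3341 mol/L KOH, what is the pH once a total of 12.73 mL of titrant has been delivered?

n(acid) = 0.1130 x 0.02462 = 0.002782 mol; n(KOH) added = 0.3341 x 0.01273 = 0.004253 mol.
Base is in excess by 0.004253 - 0.002782 = 0.001471 mol in a total volume of 0.03735 L.
[OH^-] = 0.001471/0.03735 = 0.03939 M, so pOH = 1.40 and pH = 14.00 - 1.40 = 12.60.

12.60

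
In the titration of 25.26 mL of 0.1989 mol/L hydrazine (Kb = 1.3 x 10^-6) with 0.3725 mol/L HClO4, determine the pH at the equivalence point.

n(N2H4) = 0.1989 x 0.02526 = 0.005024 mol; V(HClO4) at equivalence = 0.005024/0.3725 = 0.01349 L.
At equivalence the base is fully converted to N2H5+; total volume = 0.03875 L, so [N2H5+] = 0.005024/0.03875 = 0.1297 M.
Ka(N2H5+) = Kw/Kb = 1.0e-14 / 1.3 x 10^-6 = 7.69e-9.
[H^+] = sqrt(Ka x [N2H5+]) = sqrt(7.69e-9 x 0.1297) = 3.16e-5 M.
pH = -log(3.16e-5) = 4.50.

4.50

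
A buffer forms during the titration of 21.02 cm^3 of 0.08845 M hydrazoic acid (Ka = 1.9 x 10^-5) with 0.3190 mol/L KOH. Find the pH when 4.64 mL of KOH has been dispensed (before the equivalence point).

5.31

Initial n(HN3) = 0.08845 x 0.02102 = 0.001859 mol.
n(KOH) added = 0.3190 x 0.004640 = 0.001480 mol, converting that many moles of HN3 to N3-.
Remaining n(HN3) = 0.0003791 mol; n(N3-) = 0.001480 mol.
By Henderson-Hasselbalch, pH = pKa + log([A^-]/[HA]) = 4.72 + log(0.001480/0.0003791) = 4.72 + (+0.59) = 5.31.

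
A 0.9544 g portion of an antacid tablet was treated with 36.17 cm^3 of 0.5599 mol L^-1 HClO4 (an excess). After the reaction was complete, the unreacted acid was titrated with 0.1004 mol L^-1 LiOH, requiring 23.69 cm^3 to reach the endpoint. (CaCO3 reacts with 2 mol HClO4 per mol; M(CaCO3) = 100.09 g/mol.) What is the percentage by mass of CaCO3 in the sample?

Total n(HClO4) added = 0.5599 x 0.03617 = 0.02025 mol.
n(LiOH) used = 0.1004 x 0.02369 = 0.002378 mol, which equals the excess n(HClO4).
So n(HClO4) consumed by the sample = 0.02025 - 0.002378 = 0.01787 mol.
n(CaCO3) = 0.01787 / 2 = 0.008937 mol.
mass CaCO3 = 0.008937 x 100.09 = 0.8945 g, so %CaCO3 = 0.8945/0.9544 x 100 = 93.7%.

93.7%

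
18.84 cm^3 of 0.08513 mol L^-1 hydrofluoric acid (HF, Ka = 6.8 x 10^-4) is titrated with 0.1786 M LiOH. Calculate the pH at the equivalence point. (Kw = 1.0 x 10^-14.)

7.96

n(HF) = 0.08513 x 0.01884 = 0.001604 mol; V(LiOH) at equivalence = 0.001604/0.1786 = 0.008980 L.
At equivalence all the acid is converted to F-; total volume = 0.01884 + 0.008980 = 0.02782 L, so [F-] = 0.001604/0.02782 = 0.05765 M.
Kb = Kw/Ka = 1.0e-14 / 6.8 x 10^-4 = 1.47e-11.
[OH^-] = sqrt(Kb x [F-]) = sqrt(1.47e-11 x 0.05765) = 9.21e-7 M.
pOH = 6.04, so pH = 14.00 - 6.04 = 7.96.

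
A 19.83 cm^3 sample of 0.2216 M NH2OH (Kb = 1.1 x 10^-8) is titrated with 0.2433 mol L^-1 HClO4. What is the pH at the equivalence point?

3.49

n(NH2OH) = 0.2216 x 0.01983 = 0.004394 mol; V(HClO4) at equivalence = 0.004394/0.2433 = 0.01806 L.
At equivalence the base is fully converted to NH3OH+; total volume = 0.03789 L, so [NH3OH+] = 0.004394/0.03789 = 0.1160 M.
Ka(NH3OH+) = Kw/Kb = 1.0e-14 / 1.1 x 10^-8 = 9.09e-7.
[H^+] = sqrt(Ka x [NH3OH+]) = sqrt(9.09e-7 x 0.1160) = 0.000325 M.
pH = -log(0.000325) = 3.49.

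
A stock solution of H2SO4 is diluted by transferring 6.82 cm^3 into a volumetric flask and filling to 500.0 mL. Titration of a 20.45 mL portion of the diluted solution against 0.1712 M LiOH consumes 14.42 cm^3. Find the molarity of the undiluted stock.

4.43 M

n(LiOH) = 0.1712 x 0.01442 = 0.002469 mol.
n(H2SO4) in the aliquot = 0.002469 x 1/2 = 0.001234 mol.
[diluted H2SO4] = 0.001234 / 0.02045 = 0.06036 M.
Dilution factor = 500.0/6.820 = 73.31, so [stock] = 0.06036 x 73.31 = 4.43 M.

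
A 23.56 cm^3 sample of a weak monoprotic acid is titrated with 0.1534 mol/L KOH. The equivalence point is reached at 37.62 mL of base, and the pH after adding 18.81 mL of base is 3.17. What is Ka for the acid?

6.8 x 10^-4

18.81 mL is half of the equivalence volume, so this is the half-equivalence point where [HA] = [A^-].
At half-equivalence pH = pKa, so pKa = 3.17.
Ka = 10^(-3.17) = 6.8 x 10^-4.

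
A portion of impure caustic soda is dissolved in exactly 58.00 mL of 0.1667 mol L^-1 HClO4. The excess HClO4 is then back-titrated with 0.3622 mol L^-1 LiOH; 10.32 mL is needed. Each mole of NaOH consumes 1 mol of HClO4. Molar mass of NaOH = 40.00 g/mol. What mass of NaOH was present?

Total n(HClO4) added = 0.1667 x 0.05800 = 0.009669 mol.
n(LiOH) used = 0.3622 x 0.01032 = 0.003738 mol, which equals the excess n(HClO4).
So n(HClO4) consumed by the sample = 0.009669 - 0.003738 = 0.005931 mol.
n(NaOH) = 0.005931 / 1 = 0.005931 mol.
mass = 0.005931 mol x 40.00 g/mol = 0.237 g.

0.237 g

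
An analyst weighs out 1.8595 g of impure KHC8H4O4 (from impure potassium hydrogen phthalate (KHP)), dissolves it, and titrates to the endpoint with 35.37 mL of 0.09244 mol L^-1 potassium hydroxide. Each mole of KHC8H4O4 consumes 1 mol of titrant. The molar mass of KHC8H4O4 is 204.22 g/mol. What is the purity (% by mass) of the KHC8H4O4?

35.9%

n(KOH) = 0.09244 x 0.03537 = 0.003270 mol.
n(KHC8H4O4) = 0.003270 / 1 = 0.003270 mol.
mass of KHC8H4O4 = 0.003270 x 204.22 = 0.6677 g.
% purity = 0.6677 / 1.8595 x 100 = 35.9%.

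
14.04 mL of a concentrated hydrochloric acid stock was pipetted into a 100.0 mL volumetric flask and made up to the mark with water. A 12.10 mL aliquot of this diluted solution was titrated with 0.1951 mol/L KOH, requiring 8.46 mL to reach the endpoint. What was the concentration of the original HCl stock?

n(KOH) = 0.1951 x 0.008460 = 0.001651 mol.
n(HCl) in the aliquot = 0.001651 mol.
[diluted HCl] = 0.001651 / 0.01210 = 0.1364 M.
Dilution factor = 100.0/14.04 = 7.123, so [stock] = 0.1364 x 7.123 = 0.972 M.

0.972 M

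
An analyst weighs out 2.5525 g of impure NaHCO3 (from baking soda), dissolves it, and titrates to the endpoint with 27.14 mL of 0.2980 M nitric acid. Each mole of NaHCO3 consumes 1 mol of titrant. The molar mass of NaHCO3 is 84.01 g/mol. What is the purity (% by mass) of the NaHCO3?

26.6%

n(HNO3) = 0.2980 x 0.02714 = 0.008088 mol.
n(NaHCO3) = 0.008088 / 1 = 0.008088 mol.
mass of NaHCO3 = 0.008088 x 84.01 = 0.6794 g.
% purity = 0.6794 / 2.5525 x 100 = 26.6%.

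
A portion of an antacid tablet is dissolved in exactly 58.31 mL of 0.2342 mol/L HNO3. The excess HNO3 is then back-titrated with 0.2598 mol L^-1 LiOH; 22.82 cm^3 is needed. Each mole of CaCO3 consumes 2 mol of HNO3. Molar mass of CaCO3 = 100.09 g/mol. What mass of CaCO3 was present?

Total n(HNO3) added = 0.2342 x 0.05831 = 0.01366 mol.
n(LiOH) used = 0.2598 x 0.02282 = 0.005929 mol, which equals the excess n(HNO3).
So n(HNO3) consumed by the sample = 0.01366 - 0.005929 = 0.007728 mol.
n(CaCO3) = 0.007728 / 2 = 0.003864 mol.
mass = 0.003864 mol x 100.09 g/mol = 0.387 g.

0.387 g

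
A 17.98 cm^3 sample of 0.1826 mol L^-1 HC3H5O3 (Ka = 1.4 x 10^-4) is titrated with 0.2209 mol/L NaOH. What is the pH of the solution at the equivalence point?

8.43

n(HC3H5O3) = 0.1826 x 0.01798 = 0.003283 mol; V(NaOH) at equivalence = 0.003283/0.2209 = 0.01486 L.
At equivalence all the acid is converted to C3H5O3-; total volume = 0.01798 + 0.01486 = 0.03284 L, so [C3H5O3-] = 0.003283/0.03284 = 0.09997 M.
Kb = Kw/Ka = 1.0e-14 / 1.4 x 10^-4 = 7.14e-11.
[OH^-] = sqrt(Kb x [C3H5O3-]) = sqrt(7.14e-11 x 0.09997) = 2.67e-6 M.
pOH = 5.57, so pH = 14.00 - 5.57 = 8.43.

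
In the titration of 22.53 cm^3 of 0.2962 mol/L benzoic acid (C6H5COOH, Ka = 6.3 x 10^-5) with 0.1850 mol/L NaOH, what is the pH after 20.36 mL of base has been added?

Initial n(C6H5COOH) = 0.2962 x 0.02253 = 0.006673 mol.
n(NaOH) added = 0.1850 x 0.02036 = 0.003767 mol, converting that many moles of C6H5COOH to C6H5COO-.
Remaining n(C6H5COOH) = 0.002907 mol; n(C6H5COO-) = 0.003767 mol.
By Henderson-Hasselbalch, pH = pKa + log([A^-]/[HA]) = 4.20 + log(0.003767/0.002907) = 4.20 + (+0.11) = 4.31.

4.31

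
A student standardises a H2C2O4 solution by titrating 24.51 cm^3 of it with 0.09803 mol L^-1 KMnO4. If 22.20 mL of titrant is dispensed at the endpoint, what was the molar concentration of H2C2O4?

0.222 M

n(KMnO4) = 0.09803 x 0.02220 = 0.002176 mol.
From the balanced equation, 2 mol KMnO4 reacts with 5 mol H2C2O4, so n(H2C2O4) = 0.002176 x 5/2 = 0.005441 mol.
[H2C2O4] = 0.005441 / 0.02451 L = 0.222 M.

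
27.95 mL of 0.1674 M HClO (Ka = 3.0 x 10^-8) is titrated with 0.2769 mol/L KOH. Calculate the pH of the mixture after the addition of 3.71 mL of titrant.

Initial n(HClO) = 0.1674 x 0.02795 = 0.004679 mol.
n(KOH) added = 0.2769 x 0.003710 = 0.001027 mol, converting that many moles of HClO to ClO-.
Remaining n(HClO) = 0.003652 mol; n(ClO-) = 0.001027 mol.
By Henderson-Hasselbalch, pH = pKa + log([A^-]/[HA]) = 7.52 + log(0.001027/0.003652) = 7.52 + (-0.55) = 6.97.

6.97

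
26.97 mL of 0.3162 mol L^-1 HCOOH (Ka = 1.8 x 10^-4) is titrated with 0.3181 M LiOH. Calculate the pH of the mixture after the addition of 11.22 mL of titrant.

Initial n(HCOOH) = 0.3162 x 0.02697 = 0.008528 mol.
n(LiOH) added = 0.3181 x 0.01122 = 0.003569 mol, converting that many moles of HCOOH to HCOO-.
Remaining n(HCOOH) = 0.004959 mol; n(HCOO-) = 0.003569 mol.
By Henderson-Hasselbalch, pH = pKa + log([A^-]/[HA]) = 3.74 + log(0.003569/0.004959) = 3.74 + (-0.14) = 3.60.

3.60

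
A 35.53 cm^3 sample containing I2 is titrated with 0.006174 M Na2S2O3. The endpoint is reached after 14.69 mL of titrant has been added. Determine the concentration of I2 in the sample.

0.00128 M

n(Na2S2O3) = 0.006174 x 0.01469 = 9.070e-5 mol.
From the balanced equation, 2 mol Na2S2O3 reacts with 1 mol I2, so n(I2) = 9.070e-5 x 1/2 = 4.535e-5 mol.
[I2] = 4.535e-5 / 0.03553 L = 0.00128 M.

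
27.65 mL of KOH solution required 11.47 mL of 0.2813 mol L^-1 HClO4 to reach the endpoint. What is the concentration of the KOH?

n(HClO4) delivered = 0.2813 x 0.01147 = 0.003227 mol.
For a 1:1 reaction, n(KOH) = 0.003227 mol.
[KOH] = 0.003227 mol / 0.02765 L = 0.117 M.

0.117 M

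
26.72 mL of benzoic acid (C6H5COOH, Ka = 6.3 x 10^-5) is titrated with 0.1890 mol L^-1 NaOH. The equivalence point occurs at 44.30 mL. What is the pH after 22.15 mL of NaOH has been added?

4.20

22.15 mL is exactly half the equivalence volume (44.30/2), i.e. the half-equivalence point.
There, n(HA) = n(A^-), so pH = pKa = -log(6.3 x 10^-5) = 4.20.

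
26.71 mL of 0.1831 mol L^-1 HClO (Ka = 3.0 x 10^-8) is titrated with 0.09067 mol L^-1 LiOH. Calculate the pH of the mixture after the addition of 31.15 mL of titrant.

Initial n(HClO) = 0.1831 x 0.02671 = 0.004891 mol.
n(LiOH) added = 0.09067 x 0.03115 = 0.002824 mol, converting that many moles of HClO to ClO-.
Remaining n(HClO) = 0.002066 mol; n(ClO-) = 0.002824 mol.
By Henderson-Hasselbalch, pH = pKa + log([A^-]/[HA]) = 7.52 + log(0.002824/0.002066) = 7.52 + (+0.14) = 7.66.

7.66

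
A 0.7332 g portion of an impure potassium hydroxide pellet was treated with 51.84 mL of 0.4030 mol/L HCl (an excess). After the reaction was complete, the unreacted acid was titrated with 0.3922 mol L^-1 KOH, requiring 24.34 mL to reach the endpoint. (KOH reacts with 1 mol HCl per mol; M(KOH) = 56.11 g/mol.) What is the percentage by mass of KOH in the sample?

Total n(HCl) added = 0.4030 x 0.05184 = 0.02089 mol.
n(KOH) used = 0.3922 x 0.02434 = 0.009546 mol, which equals the excess n(HCl).
So n(HCl) consumed by the sample = 0.02089 - 0.009546 = 0.01135 mol.
n(KOH) = 0.01135 / 1 = 0.01135 mol.
mass KOH = 0.01135 x 56.11 = 0.6366 g, so %KOH = 0.6366/0.7332 x 100 = 86.8%.

86.8%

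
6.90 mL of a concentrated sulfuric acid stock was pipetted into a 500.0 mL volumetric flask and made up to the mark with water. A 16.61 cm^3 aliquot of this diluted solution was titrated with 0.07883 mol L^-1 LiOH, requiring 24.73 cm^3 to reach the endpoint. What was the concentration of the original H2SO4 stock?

n(LiOH) = 0.07883 x 0.02473 = 0.001949 mol.
n(H2SO4) in the aliquot = 0.001949 x 1/2 = 0.0009747 mol.
[diluted H2SO4] = 0.0009747 / 0.01661 = 0.05868 M.
Dilution factor = 500.0/6.900 = 72.46, so [stock] = 0.05868 x 72.46 = 4.25 M.

4.25 M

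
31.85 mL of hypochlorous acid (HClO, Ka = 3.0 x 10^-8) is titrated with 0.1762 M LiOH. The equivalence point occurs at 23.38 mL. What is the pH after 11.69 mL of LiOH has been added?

7.52

11.69 mL is exactly half the equivalence volume (23.38/2), i.e. the half-equivalence point.
There, n(HA) = n(A^-), so pH = pKa = -log(3.0 x 10^-8) = 7.52.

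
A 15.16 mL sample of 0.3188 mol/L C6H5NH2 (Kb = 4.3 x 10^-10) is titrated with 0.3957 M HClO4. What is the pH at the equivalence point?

2.69

n(C6H5NH2) = 0.3188 x 0.01516 = 0.004833 mol; V(HClO4) at equivalence = 0.004833/0.3957 = 0.01221 L.
At equivalence the base is fully converted to C6H5NH3+; total volume = 0.02737 L, so [C6H5NH3+] = 0.004833/0.02737 = 0.1766 M.
Ka(C6H5NH3+) = Kw/Kb = 1.0e-14 / 4.3 x 10^-10 = 2.33e-5.
[H^+] = sqrt(Ka x [C6H5NH3+]) = sqrt(2.33e-5 x 0.1766) = 0.00203 M.
pH = -log(0.00203) = 2.69.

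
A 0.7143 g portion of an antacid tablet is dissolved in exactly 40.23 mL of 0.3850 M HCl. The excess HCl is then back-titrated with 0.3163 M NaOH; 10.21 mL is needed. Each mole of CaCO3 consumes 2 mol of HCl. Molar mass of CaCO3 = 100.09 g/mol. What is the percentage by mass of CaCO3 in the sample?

85.9%

Total n(HCl) added = 0.3850 x 0.04023 = 0.01549 mol.
n(NaOH) used = 0.3163 x 0.01021 = 0.003229 mol, which equals the excess n(HCl).
So n(HCl) consumed by the sample = 0.01549 - 0.003229 = 0.01226 mol.
n(CaCO3) = 0.01226 / 2 = 0.006130 mol.
mass CaCO3 = 0.006130 x 100.09 = 0.6135 g, so %CaCO3 = 0.6135/0.7143 x 100 = 85.9%.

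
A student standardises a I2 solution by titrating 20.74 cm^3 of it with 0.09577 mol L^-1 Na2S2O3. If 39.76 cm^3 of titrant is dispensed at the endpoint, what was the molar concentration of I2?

0.0918 M

n(Na2S2O3) = 0.09577 x 0.03976 = 0.003808 mol.
From the balanced equation, 2 mol Na2S2O3 reacts with 1 mol I2, so n(I2) = 0.003808 x 1/2 = 0.001904 mol.
[I2] = 0.001904 / 0.02074 L = 0.0918 M.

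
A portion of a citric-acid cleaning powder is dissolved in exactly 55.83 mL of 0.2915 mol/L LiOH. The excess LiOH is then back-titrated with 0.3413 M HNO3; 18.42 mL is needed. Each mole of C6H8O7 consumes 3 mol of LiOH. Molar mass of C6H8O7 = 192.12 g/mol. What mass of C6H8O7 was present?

Total n(LiOH) added = 0.2915 x 0.05583 = 0.01627 mol.
n(HNO3) used = 0.3413 x 0.01842 = 0.006287 mol, which equals the excess n(LiOH).
So n(LiOH) consumed by the sample = 0.01627 - 0.006287 = 0.009988 mol.
n(C6H8O7) = 0.009988 / 3 = 0.003329 mol.
mass = 0.003329 mol x 192.12 g/mol = 0.640 g.

0.640 g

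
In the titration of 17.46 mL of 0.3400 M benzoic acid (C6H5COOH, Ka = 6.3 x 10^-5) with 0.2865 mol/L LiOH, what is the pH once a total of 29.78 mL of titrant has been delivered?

12.74

n(acid) = 0.3400 x 0.01746 = 0.005936 mol; n(LiOH) added = 0.2865 x 0.02978 = 0.008532 mol.
Base is in excess by 0.008532 - 0.005936 = 0.002596 mol in a total volume of 0.04724 L.
[OH^-] = 0.002596/0.04724 = 0.05494 M, so pOH = 1.26 and pH = 14.00 - 1.26 = 12.74.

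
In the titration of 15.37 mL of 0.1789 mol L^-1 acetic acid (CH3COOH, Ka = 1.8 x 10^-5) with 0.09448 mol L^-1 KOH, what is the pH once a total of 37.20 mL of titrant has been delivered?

n(acid) = 0.1789 x 0.01537 = 0.002750 mol; n(KOH) added = 0.09448 x 0.03720 = 0.003515 mol.
Base is in excess by 0.003515 - 0.002750 = 0.0007650 mol in a total volume of 0.05257 L.
[OH^-] = 0.0007650/0.05257 = 0.01455 M, so pOH = 1.84 and pH = 14.00 - 1.84 = 12.16.

12.16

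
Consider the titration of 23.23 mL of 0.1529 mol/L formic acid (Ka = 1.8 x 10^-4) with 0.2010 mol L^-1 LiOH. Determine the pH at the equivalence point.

n(HCOOH) = 0.1529 x 0.02323 = 0.003552 mol; V(LiOH) at equivalence = 0.003552/0.2010 = 0.01767 L.
At equivalence all the acid is converted to HCOO-; total volume = 0.02323 + 0.01767 = 0.04090 L, so [HCOO-] = 0.003552/0.04090 = 0.08684 M.
Kb = Kw/Ka = 1.0e-14 / 1.8 x 10^-4 = 5.56e-11.
[OH^-] = sqrt(Kb x [HCOO-]) = sqrt(5.56e-11 x 0.08684) = 2.20e-6 M.
pOH = 5.66, so pH = 14.00 - 5.66 = 8.34.

8.34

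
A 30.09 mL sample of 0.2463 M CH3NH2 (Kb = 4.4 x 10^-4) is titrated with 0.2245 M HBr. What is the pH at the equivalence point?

n(CH3NH2) = 0.2463 x 0.03009 = 0.007411 mol; V(HBr) at equivalence = 0.007411/0.2245 = 0.03301 L.
At equivalence the base is fully converted to CH3NH3+; total volume = 0.06310 L, so [CH3NH3+] = 0.007411/0.06310 = 0.1174 M.
Ka(CH3NH3+) = Kw/Kb = 1.0e-14 / 4.4 x 10^-4 = 2.27e-11.
[H^+] = sqrt(Ka x [CH3NH3+]) = sqrt(2.27e-11 x 0.1174) = 1.63e-6 M.
pH = -log(1.63e-6) = 5.79.

5.79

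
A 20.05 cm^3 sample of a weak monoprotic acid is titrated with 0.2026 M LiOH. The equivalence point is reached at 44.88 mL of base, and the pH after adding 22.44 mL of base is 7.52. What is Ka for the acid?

3.0 x 10^-8

22.44 mL is half of the equivalence volume, so this is the half-equivalence point where [HA] = [A^-].
At half-equivalence pH = pKa, so pKa = 7.52.
Ka = 10^(-7.52) = 3.0 x 10^-8.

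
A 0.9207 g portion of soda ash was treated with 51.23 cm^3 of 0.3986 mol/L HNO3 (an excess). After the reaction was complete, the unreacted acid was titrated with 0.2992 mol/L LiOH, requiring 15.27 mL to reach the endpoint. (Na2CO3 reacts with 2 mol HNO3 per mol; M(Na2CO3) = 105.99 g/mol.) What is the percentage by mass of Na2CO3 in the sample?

91.2%

Total n(HNO3) added = 0.3986 x 0.05123 = 0.02042 mol.
n(LiOH) used = 0.2992 x 0.01527 = 0.004569 mol, which equals the excess n(HNO3).
So n(HNO3) consumed by the sample = 0.02042 - 0.004569 = 0.01585 mol.
n(Na2CO3) = 0.01585 / 2 = 0.007926 mol.
mass Na2CO3 = 0.007926 x 105.99 = 0.8400 g, so %Na2CO3 = 0.8400/0.9207 x 100 = 91.2%.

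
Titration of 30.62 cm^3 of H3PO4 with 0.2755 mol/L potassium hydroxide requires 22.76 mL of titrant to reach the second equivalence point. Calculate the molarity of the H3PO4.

0.102 M

n(KOH) = 0.2755 x 0.02276 = 0.006270 mol.
At the second equivalence point, 2 mol OH^- react per mol H3PO4, so n(H3PO4) = 0.006270 / 2 = 0.003135 mol.
[H3PO4] = 0.003135 / 0.03062 L = 0.102 M.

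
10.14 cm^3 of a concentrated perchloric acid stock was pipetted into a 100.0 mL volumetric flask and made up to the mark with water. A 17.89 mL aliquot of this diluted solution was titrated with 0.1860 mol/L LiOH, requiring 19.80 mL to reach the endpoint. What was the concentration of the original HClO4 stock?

n(LiOH) = 0.1860 x 0.01980 = 0.003683 mol.
n(HClO4) in the aliquot = 0.003683 mol.
[diluted HClO4] = 0.003683 / 0.01789 = 0.2059 M.
Dilution factor = 100.0/10.14 = 9.862, so [stock] = 0.2059 x 9.862 = 2.03 M.

2.03 M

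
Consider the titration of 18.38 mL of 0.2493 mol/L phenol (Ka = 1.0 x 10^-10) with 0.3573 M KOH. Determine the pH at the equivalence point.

n(C6H5OH) = 0.2493 x 0.01838 = 0.004582 mol; V(KOH) at equivalence = 0.004582/0.3573 = 0.01282 L.
At equivalence all the acid is converted to C6H5O-; total volume = 0.01838 + 0.01282 = 0.03120 L, so [C6H5O-] = 0.004582/0.03120 = 0.1468 M.
Kb = Kw/Ka = 1.0e-14 / 1.0 x 10^-10 = 0.000100.
[OH^-] = sqrt(Kb x [C6H5O-]) = sqrt(0.000100 x 0.1468) = 0.00383 M.
pOH = 2.42, so pH = 14.00 - 2.42 = 11.58.

11.58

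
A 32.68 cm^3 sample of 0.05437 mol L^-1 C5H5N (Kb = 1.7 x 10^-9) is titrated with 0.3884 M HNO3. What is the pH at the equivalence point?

3.28

n(C5H5N) = 0.05437 x 0.03268 = 0.001777 mol; V(HNO3) at equivalence = 0.001777/0.3884 = 0.004575 L.
At equivalence the base is fully converted to C5H5NH+; total volume = 0.03725 L, so [C5H5NH+] = 0.001777/0.03725 = 0.04769 M.
Ka(C5H5NH+) = Kw/Kb = 1.0e-14 / 1.7 x 10^-9 = 5.88e-6.
[H^+] = sqrt(Ka x [C5H5NH+]) = sqrt(5.88e-6 x 0.04769) = 0.000530 M.
pH = -log(0.000530) = 3.28.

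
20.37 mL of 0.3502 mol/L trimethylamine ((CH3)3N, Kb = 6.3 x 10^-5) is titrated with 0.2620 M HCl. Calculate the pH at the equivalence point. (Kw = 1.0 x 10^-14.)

n((CH3)3N) = 0.3502 x 0.02037 = 0.007134 mol; V(HCl) at equivalence = 0.007134/0.2620 = 0.02723 L.
At equivalence the base is fully converted to (CH3)3NH+; total volume = 0.04760 L, so [(CH3)3NH+] = 0.007134/0.04760 = 0.1499 M.
Ka((CH3)3NH+) = Kw/Kb = 1.0e-14 / 6.3 x 10^-5 = 1.59e-10.
[H^+] = sqrt(Ka x [(CH3)3NH+]) = sqrt(1.59e-10 x 0.1499) = 4.88e-6 M.
pH = -log(4.88e-6) = 5.31.

5.31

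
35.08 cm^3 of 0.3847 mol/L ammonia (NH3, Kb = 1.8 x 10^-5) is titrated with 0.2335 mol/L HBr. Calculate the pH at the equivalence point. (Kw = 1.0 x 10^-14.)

5.05

n(NH3) = 0.3847 x 0.03508 = 0.01350 mol; V(HBr) at equivalence = 0.01350/0.2335 = 0.05780 L.
At equivalence the base is fully converted to NH4+; total volume = 0.09288 L, so [NH4+] = 0.01350/0.09288 = 0.1453 M.
Ka(NH4+) = Kw/Kb = 1.0e-14 / 1.8 x 10^-5 = 5.56e-10.
[H^+] = sqrt(Ka x [NH4+]) = sqrt(5.56e-10 x 0.1453) = 8.98e-6 M.
pH = -log(8.98e-6) = 5.05.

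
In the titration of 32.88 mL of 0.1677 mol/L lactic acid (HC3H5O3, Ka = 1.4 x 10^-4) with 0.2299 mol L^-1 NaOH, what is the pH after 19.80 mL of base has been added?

Initial n(HC3H5O3) = 0.1677 x 0.03288 = 0.005514 mol.
n(NaOH) added = 0.2299 x 0.01980 = 0.004552 mol, converting that many moles of HC3H5O3 to C3H5O3-.
Remaining n(HC3H5O3) = 0.0009620 mol; n(C3H5O3-) = 0.004552 mol.
By Henderson-Hasselbalch, pH = pKa + log([A^-]/[HA]) = 3.85 + log(0.004552/0.0009620) = 3.85 + (+0.68) = 4.53.

4.53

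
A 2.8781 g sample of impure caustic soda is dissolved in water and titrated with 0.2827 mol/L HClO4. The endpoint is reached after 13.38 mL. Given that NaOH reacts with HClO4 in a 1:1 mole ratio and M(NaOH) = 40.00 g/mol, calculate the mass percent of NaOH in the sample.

5.26%

n(HClO4) = 0.2827 x 0.01338 = 0.003783 mol.
n(NaOH) = 0.003783 / 1 = 0.003783 mol.
mass of NaOH = 0.003783 x 40.00 = 0.1513 g.
% purity = 0.1513 / 2.8781 x 100 = 5.26%.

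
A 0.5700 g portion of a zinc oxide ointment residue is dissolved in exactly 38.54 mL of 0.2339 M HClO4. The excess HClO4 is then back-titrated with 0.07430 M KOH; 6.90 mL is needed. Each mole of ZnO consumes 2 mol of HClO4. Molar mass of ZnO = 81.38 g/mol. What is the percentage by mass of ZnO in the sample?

Total n(HClO4) added = 0.2339 x 0.03854 = 0.009015 mol.
n(KOH) used = 0.07430 x 0.006900 = 0.0005127 mol, which equals the excess n(HClO4).
So n(HClO4) consumed by the sample = 0.009015 - 0.0005127 = 0.008502 mol.
n(ZnO) = 0.008502 / 2 = 0.004251 mol.
mass ZnO = 0.004251 x 81.38 = 0.3459 g, so %ZnO = 0.3459/0.5700 x 100 = 60.7%.

60.7%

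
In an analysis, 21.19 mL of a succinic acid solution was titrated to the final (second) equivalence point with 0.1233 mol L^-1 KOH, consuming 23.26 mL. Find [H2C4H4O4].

0.0677 M

n(KOH) = 0.1233 x 0.02326 = 0.002868 mol.
At the final (second) equivalence point, 2 mol OH^- react per mol H2C4H4O4, so n(H2C4H4O4) = 0.002868 / 2 = 0.001434 mol.
[H2C4H4O4] = 0.001434 / 0.02119 L = 0.0677 M.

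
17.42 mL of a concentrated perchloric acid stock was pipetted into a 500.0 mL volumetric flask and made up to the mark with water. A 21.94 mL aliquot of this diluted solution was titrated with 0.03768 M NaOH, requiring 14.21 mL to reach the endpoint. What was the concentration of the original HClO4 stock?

0.700 M

n(NaOH) = 0.03768 x 0.01421 = 0.0005354 mol.
n(HClO4) in the aliquot = 0.0005354 mol.
[diluted HClO4] = 0.0005354 / 0.02194 = 0.02440 M.
Dilution factor = 500.0/17.42 = 28.70, so [stock] = 0.02440 x 28.70 = 0.700 M.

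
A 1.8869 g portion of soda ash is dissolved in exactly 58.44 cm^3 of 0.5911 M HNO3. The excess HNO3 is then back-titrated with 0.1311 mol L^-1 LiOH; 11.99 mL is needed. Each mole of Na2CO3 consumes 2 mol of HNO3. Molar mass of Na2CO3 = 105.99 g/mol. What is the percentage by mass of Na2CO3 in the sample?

Total n(HNO3) added = 0.5911 x 0.05844 = 0.03454 mol.
n(LiOH) used = 0.1311 x 0.01199 = 0.001572 mol, which equals the excess n(HNO3).
So n(HNO3) consumed by the sample = 0.03454 - 0.001572 = 0.03297 mol.
n(Na2CO3) = 0.03297 / 2 = 0.01649 mol.
mass Na2CO3 = 0.01649 x 105.99 = 1.747 g, so %Na2CO3 = 1.747/1.8869 x 100 = 92.6%.

92.6%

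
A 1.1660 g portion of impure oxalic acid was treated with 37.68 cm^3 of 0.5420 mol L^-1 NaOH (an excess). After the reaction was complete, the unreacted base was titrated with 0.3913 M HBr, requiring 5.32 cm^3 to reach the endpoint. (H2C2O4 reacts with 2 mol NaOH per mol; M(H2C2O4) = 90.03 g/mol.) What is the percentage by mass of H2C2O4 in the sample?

70.8%

Total n(NaOH) added = 0.5420 x 0.03768 = 0.02042 mol.
n(HBr) used = 0.3913 x 0.005320 = 0.002082 mol, which equals the excess n(NaOH).
So n(NaOH) consumed by the sample = 0.02042 - 0.002082 = 0.01834 mol.
n(H2C2O4) = 0.01834 / 2 = 0.009170 mol.
mass H2C2O4 = 0.009170 x 90.03 = 0.8256 g, so %H2C2O4 = 0.8256/1.1660 x 100 = 70.8%.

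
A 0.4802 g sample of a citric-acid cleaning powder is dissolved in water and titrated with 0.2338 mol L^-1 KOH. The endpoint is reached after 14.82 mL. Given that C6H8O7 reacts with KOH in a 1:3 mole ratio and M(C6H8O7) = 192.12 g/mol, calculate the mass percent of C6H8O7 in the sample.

46.2%

n(KOH) = 0.2338 x 0.01482 = 0.003465 mol.
n(C6H8O7) = 0.003465 / 3 = 0.001155 mol.
mass of C6H8O7 = 0.001155 x 192.12 = 0.2219 g.
% purity = 0.2219 / 0.4802 x 100 = 46.2%.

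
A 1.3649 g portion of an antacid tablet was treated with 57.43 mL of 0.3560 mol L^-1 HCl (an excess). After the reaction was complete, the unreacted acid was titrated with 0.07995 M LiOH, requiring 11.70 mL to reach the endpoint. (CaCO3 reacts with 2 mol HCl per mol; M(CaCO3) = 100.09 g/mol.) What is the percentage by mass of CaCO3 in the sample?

71.5%

Total n(HCl) added = 0.3560 x 0.05743 = 0.02045 mol.
n(LiOH) used = 0.07995 x 0.01170 = 0.0009354 mol, which equals the excess n(HCl).
So n(HCl) consumed by the sample = 0.02045 - 0.0009354 = 0.01951 mol.
n(CaCO3) = 0.01951 / 2 = 0.009755 mol.
mass CaCO3 = 0.009755 x 100.09 = 0.9764 g, so %CaCO3 = 0.9764/1.3649 x 100 = 71.5%.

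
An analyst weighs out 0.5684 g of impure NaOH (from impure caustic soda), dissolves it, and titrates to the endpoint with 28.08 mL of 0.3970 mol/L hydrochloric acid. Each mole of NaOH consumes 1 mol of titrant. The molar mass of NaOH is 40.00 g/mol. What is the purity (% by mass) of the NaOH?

n(HCl) = 0.3970 x 0.02808 = 0.01115 mol.
n(NaOH) = 0.01115 / 1 = 0.01115 mol.
mass of NaOH = 0.01115 x 40.00 = 0.4459 g.
% purity = 0.4459 / 0.5684 x 100 = 78.5%.

78.5%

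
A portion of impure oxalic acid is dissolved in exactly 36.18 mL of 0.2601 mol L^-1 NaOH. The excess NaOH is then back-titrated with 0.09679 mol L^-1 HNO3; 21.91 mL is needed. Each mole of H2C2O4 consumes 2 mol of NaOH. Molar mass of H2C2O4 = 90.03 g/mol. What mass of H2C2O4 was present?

Total n(NaOH) added = 0.2601 x 0.03618 = 0.009410 mol.
n(HNO3) used = 0.09679 x 0.02191 = 0.002121 mol, which equals the excess n(NaOH).
So n(NaOH) consumed by the sample = 0.009410 - 0.002121 = 0.007290 mol.
n(H2C2O4) = 0.007290 / 2 = 0.003645 mol.
mass = 0.003645 mol x 90.03 g/mol = 0.328 g.

0.328 g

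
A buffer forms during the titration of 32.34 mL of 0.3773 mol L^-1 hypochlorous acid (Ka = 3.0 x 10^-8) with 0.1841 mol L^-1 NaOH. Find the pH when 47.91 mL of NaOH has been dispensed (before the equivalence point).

7.94

Initial n(HClO) = 0.3773 x 0.03234 = 0.01220 mol.
n(NaOH) added = 0.1841 x 0.04791 = 0.008820 mol, converting that many moles of HClO to ClO-.
Remaining n(HClO) = 0.003382 mol; n(ClO-) = 0.008820 mol.
By Henderson-Hasselbalch, pH = pKa + log([A^-]/[HA]) = 7.52 + log(0.008820/0.003382) = 7.52 + (+0.42) = 7.94.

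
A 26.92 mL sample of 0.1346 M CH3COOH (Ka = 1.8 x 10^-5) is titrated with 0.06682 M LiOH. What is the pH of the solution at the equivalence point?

n(CH3COOH) = 0.1346 x 0.02692 = 0.003623 mol; V(LiOH) at equivalence = 0.003623/0.06682 = 0.05423 L.
At equivalence all the acid is converted to CH3COO-; total volume = 0.02692 + 0.05423 = 0.08115 L, so [CH3COO-] = 0.003623/0.08115 = 0.04465 M.
Kb = Kw/Ka = 1.0e-14 / 1.8 x 10^-5 = 5.56e-10.
[OH^-] = sqrt(Kb x [CH3COO-]) = sqrt(5.56e-10 x 0.04465) = 4.98e-6 M.
pOH = 5.30, so pH = 14.00 - 5.30 = 8.70.

8.70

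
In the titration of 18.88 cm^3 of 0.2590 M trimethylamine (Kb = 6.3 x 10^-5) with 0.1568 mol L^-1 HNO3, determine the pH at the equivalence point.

5.40

n((CH3)3N) = 0.2590 x 0.01888 = 0.004890 mol; V(HNO3) at equivalence = 0.004890/0.1568 = 0.03119 L.
At equivalence the base is fully converted to (CH3)3NH+; total volume = 0.05007 L, so [(CH3)3NH+] = 0.004890/0.05007 = 0.09767 M.
Ka((CH3)3NH+) = Kw/Kb = 1.0e-14 / 6.3 x 10^-5 = 1.59e-10.
[H^+] = sqrt(Ka x [(CH3)3NH+]) = sqrt(1.59e-10 x 0.09767) = 3.94e-6 M.
pH = -log(3.94e-6) = 5.40.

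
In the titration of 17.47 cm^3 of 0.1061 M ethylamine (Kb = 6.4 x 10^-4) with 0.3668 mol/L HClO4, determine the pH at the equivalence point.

n(C2H5NH2) = 0.1061 x 0.01747 = 0.001854 mol; V(HClO4) at equivalence = 0.001854/0.3668 = 0.005053 L.
At equivalence the base is fully converted to C2H5NH3+; total volume = 0.02252 L, so [C2H5NH3+] = 0.001854/0.02252 = 0.08230 M.
Ka(C2H5NH3+) = Kw/Kb = 1.0e-14 / 6.4 x 10^-4 = 1.56e-11.
[H^+] = sqrt(Ka x [C2H5NH3+]) = sqrt(1.56e-11 x 0.08230) = 1.13e-6 M.
pH = -log(1.13e-6) = 5.95.

5.95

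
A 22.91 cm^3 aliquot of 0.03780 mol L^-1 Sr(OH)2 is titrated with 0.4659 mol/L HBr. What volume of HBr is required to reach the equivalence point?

3.72 mL

n(Sr(OH)2) = 0.03780 mol/L x 0.02291 L = 0.0008660 mol.
The neutralisation is 1 Sr(OH)2 : 2 HBr, so n(HBr) = 0.0008660 x 2/1 = 0.001732 mol.
V(HBr) = 0.001732 / 0.4659 = 0.003718 L = 3.72 mL.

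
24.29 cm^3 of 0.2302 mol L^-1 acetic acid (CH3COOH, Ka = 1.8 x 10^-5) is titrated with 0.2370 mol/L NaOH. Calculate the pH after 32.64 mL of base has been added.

12.58

n(acid) = 0.2302 x 0.02429 = 0.005592 mol; n(NaOH) added = 0.2370 x 0.03264 = 0.007736 mol.
Base is in excess by 0.007736 - 0.005592 = 0.002144 mol in a total volume of 0.05693 L.
[OH^-] = 0.002144/0.05693 = 0.03766 M, so pOH = 1.42 and pH = 14.00 - 1.42 = 12.58.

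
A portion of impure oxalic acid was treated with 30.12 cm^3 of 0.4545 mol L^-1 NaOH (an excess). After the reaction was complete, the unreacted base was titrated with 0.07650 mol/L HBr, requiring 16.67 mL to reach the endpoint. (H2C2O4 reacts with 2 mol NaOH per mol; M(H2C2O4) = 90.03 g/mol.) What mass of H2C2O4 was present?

0.559 g

Total n(NaOH) added = 0.4545 x 0.03012 = 0.01369 mol.
n(HBr) used = 0.07650 x 0.01667 = 0.001275 mol, which equals the excess n(NaOH).
So n(NaOH) consumed by the sample = 0.01369 - 0.001275 = 0.01241 mol.
n(H2C2O4) = 0.01241 / 2 = 0.006207 mol.
mass = 0.006207 mol x 90.03 g/mol = 0.559 g.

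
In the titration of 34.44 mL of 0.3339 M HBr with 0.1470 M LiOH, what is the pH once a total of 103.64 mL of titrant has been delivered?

12.43

n(acid) = 0.3339 x 0.03444 = 0.01150 mol; n(LiOH) added = 0.1470 x 0.1036 = 0.01524 mol.
Base is in excess by 0.01524 - 0.01150 = 0.003736 mol in a total volume of 0.1381 L.
[OH^-] = 0.003736/0.1381 = 0.02705 M, so pOH = 1.57 and pH = 14.00 - 1.57 = 12.43.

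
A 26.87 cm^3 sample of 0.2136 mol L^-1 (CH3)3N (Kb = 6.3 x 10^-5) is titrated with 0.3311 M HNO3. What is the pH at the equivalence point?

5.34

n((CH3)3N) = 0.2136 x 0.02687 = 0.005739 mol; V(HNO3) at equivalence = 0.005739/0.3311 = 0.01733 L.
At equivalence the base is fully converted to (CH3)3NH+; total volume = 0.04420 L, so [(CH3)3NH+] = 0.005739/0.04420 = 0.1298 M.
Ka((CH3)3NH+) = Kw/Kb = 1.0e-14 / 6.3 x 10^-5 = 1.59e-10.
[H^+] = sqrt(Ka x [(CH3)3NH+]) = sqrt(1.59e-10 x 0.1298) = 4.54e-6 M.
pH = -log(4.54e-6) = 5.34.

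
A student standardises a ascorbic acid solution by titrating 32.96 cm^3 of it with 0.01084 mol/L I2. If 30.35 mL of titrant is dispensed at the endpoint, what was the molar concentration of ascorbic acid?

n(I2) = 0.01084 x 0.03035 = 0.0003290 mol.
From the balanced equation, 1 mol I2 reacts with 1 mol ascorbic acid, so n(ascorbic acid) = 0.0003290 x 1/1 = 0.0003290 mol.
[ascorbic acid] = 0.0003290 / 0.03296 L = 0.00998 M.

0.00998 M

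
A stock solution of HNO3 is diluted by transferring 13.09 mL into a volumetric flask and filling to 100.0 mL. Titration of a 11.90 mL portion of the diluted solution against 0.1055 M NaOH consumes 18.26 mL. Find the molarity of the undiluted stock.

1.24 M

n(NaOH) = 0.1055 x 0.01826 = 0.001926 mol.
n(HNO3) in the aliquot = 0.001926 mol.
[diluted HNO3] = 0.001926 / 0.01190 = 0.1619 M.
Dilution factor = 100.0/13.09 = 7.639, so [stock] = 0.1619 x 7.639 = 1.24 M.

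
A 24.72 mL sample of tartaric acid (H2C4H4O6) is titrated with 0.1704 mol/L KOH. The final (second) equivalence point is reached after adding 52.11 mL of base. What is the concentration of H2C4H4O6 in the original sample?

0.180 M

n(KOH) = 0.1704 x 0.05211 = 0.008880 mol.
At the final (second) equivalence point, 2 mol OH^- react per mol H2C4H4O6, so n(H2C4H4O6) = 0.008880 / 2 = 0.004440 mol.
[H2C4H4O6] = 0.004440 / 0.02472 L = 0.180 M.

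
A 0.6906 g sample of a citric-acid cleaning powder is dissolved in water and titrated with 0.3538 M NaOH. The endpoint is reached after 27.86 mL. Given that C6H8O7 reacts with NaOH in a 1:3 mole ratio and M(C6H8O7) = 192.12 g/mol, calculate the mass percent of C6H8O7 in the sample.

n(NaOH) = 0.3538 x 0.02786 = 0.009857 mol.
n(C6H8O7) = 0.009857 / 3 = 0.003286 mol.
mass of C6H8O7 = 0.003286 x 192.12 = 0.6312 g.
% purity = 0.6312 / 0.6906 x 100 = 91.4%.

91.4%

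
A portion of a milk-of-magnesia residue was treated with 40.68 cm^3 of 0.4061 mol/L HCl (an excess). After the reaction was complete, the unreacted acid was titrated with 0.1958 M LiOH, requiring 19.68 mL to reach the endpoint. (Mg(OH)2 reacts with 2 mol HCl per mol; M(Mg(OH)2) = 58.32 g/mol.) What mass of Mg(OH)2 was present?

0.369 g

Total n(HCl) added = 0.4061 x 0.04068 = 0.01652 mol.
n(LiOH) used = 0.1958 x 0.01968 = 0.003853 mol, which equals the excess n(HCl).
So n(HCl) consumed by the sample = 0.01652 - 0.003853 = 0.01267 mol.
n(Mg(OH)2) = 0.01267 / 2 = 0.006333 mol.
mass = 0.006333 mol x 58.32 g/mol = 0.369 g.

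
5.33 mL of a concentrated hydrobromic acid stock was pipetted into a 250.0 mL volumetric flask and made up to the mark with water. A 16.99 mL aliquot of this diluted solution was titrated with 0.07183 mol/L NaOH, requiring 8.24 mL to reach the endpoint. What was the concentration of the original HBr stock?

n(NaOH) = 0.07183 x 0.008240 = 0.0005919 mol.
n(HBr) in the aliquot = 0.0005919 mol.
[diluted HBr] = 0.0005919 / 0.01699 = 0.03484 M.
Dilution factor = 250.0/5.330 = 46.90, so [stock] = 0.03484 x 46.90 = 1.63 M.

1.63 M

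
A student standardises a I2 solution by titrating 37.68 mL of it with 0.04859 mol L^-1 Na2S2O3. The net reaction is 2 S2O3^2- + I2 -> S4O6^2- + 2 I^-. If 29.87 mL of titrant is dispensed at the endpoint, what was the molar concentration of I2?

n(Na2S2O3) = 0.04859 x 0.02987 = 0.001451 mol.
From the balanced equation, 2 mol Na2S2O3 reacts with 1 mol I2, so n(I2) = 0.001451 x 1/2 = 0.0007257 mol.
[I2] = 0.0007257 / 0.03768 L = 0.0193 M.

0.0193 M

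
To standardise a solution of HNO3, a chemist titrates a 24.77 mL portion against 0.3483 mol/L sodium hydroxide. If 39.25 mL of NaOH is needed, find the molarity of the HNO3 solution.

n(NaOH) delivered = 0.3483 x 0.03925 = 0.01367 mol.
For a 1:1 reaction, n(HNO3) = 0.01367 mol.
[HNO3] = 0.01367 mol / 0.02477 L = 0.552 M.

0.552 M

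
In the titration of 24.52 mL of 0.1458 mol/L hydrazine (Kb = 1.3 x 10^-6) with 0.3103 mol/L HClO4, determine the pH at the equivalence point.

n(N2H4) = 0.1458 x 0.02452 = 0.003575 mol; V(HClO4) at equivalence = 0.003575/0.3103 = 0.01152 L.
At equivalence the base is fully converted to N2H5+; total volume = 0.03604 L, so [N2H5+] = 0.003575/0.03604 = 0.09919 M.
Ka(N2H5+) = Kw/Kb = 1.0e-14 / 1.3 x 10^-6 = 7.69e-9.
[H^+] = sqrt(Ka x [N2H5+]) = sqrt(7.69e-9 x 0.09919) = 2.76e-5 M.
pH = -log(2.76e-5) = 4.56.

4.56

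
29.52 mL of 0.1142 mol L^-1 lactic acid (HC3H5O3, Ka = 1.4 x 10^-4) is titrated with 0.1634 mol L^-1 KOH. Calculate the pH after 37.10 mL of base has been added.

12.61

n(acid) = 0.1142 x 0.02952 = 0.003371 mol; n(KOH) added = 0.1634 x 0.03710 = 0.006062 mol.
Base is in excess by 0.006062 - 0.003371 = 0.002691 mol in a total volume of 0.06662 L.
[OH^-] = 0.002691/0.06662 = 0.04039 M, so pOH = 1.39 and pH = 14.00 - 1.39 = 12.61.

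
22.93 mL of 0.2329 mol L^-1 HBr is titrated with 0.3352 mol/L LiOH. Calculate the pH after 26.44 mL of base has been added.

12.85

n(acid) = 0.2329 x 0.02293 = 0.005340 mol; n(LiOH) added = 0.3352 x 0.02644 = 0.008863 mol.
Base is in excess by 0.008863 - 0.005340 = 0.003522 mol in a total volume of 0.04937 L.
[OH^-] = 0.003522/0.04937 = 0.07134 M, so pOH = 1.15 and pH = 14.00 - 1.15 = 12.85.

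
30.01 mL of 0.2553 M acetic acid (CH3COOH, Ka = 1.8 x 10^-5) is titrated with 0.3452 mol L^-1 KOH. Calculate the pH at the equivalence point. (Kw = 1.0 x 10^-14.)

8.96

n(CH3COOH) = 0.2553 x 0.03001 = 0.007662 mol; V(KOH) at equivalence = 0.007662/0.3452 = 0.02219 L.
At equivalence all the acid is converted to CH3COO-; total volume = 0.03001 + 0.02219 = 0.05220 L, so [CH3COO-] = 0.007662/0.05220 = 0.1468 M.
Kb = Kw/Ka = 1.0e-14 / 1.8 x 10^-5 = 5.56e-10.
[OH^-] = sqrt(Kb x [CH3COO-]) = sqrt(5.56e-10 x 0.1468) = 9.03e-6 M.
pOH = 5.04, so pH = 14.00 - 5.04 = 8.96.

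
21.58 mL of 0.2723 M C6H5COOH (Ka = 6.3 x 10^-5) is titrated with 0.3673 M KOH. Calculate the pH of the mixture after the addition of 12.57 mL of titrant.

Initial n(C6H5COOH) = 0.2723 x 0.02158 = 0.005876 mol.
n(KOH) added = 0.3673 x 0.01257 = 0.004617 mol, converting that many moles of C6H5COOH to C6H5COO-.
Remaining n(C6H5COOH) = 0.001259 mol; n(C6H5COO-) = 0.004617 mol.
By Henderson-Hasselbalch, pH = pKa + log([A^-]/[HA]) = 4.20 + log(0.004617/0.001259) = 4.20 + (+0.56) = 4.76.

4.76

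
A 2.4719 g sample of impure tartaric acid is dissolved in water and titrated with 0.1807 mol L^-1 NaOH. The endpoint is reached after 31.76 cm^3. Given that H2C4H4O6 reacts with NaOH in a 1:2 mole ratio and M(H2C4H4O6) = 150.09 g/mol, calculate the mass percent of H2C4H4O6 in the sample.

n(NaOH) = 0.1807 x 0.03176 = 0.005739 mol.
n(H2C4H4O6) = 0.005739 / 2 = 0.002870 mol.
mass of H2C4H4O6 = 0.002870 x 150.09 = 0.4307 g.
% purity = 0.4307 / 2.4719 x 100 = 17.4%.

17.4%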